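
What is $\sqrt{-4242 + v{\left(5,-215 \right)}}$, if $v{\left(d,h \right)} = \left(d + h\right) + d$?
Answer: $i \sqrt{4447} \approx 66.686 i$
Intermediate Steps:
$v{\left(d,h \right)} = h + 2 d$
$\sqrt{-4242 + v{\left(5,-215 \right)}} = \sqrt{-4242 + \left(-215 + 2 \cdot 5\right)} = \sqrt{-4242 + \left(-215 + 10\right)} = \sqrt{-4242 - 205} = \sqrt{-4447} = i \sqrt{4447}$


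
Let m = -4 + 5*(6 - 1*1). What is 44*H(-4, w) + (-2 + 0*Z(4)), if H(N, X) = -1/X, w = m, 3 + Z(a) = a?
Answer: -86/21 ≈ -4.0952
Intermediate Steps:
Z(a) = -3 + a
m = 21 (m = -4 + 5*(6 - 1) = -4 + 5*5 = -4 + 25 = 21)
w = 21
44*H(-4, w) + (-2 + 0*Z(4)) = 44*(-1/21) + (-2 + 0*(-3 + 4)) = 44*(-1*1/21) + (-2 + 0*1) = 44*(-1/21) + (-2 + 0) = -44/21 - 2 = -86/21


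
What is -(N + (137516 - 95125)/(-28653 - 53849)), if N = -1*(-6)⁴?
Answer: 106964983/82502 ≈ 1296.5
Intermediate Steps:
N = -1296 (N = -1*1296 = -1296)
-(N + (137516 - 95125)/(-28653 - 53849)) = -(-1296 + (137516 - 95125)/(-28653 - 53849)) = -(-1296 + 42391/(-82502)) = -(-1296 + 42391*(-1/82502)) = -(-1296 - 42391/82502) = -1*(-106964983/82502) = 106964983/82502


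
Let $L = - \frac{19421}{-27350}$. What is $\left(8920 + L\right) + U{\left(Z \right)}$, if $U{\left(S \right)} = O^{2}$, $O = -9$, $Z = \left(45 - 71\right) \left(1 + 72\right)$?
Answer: $\frac{246196771}{27350} \approx 9001.7$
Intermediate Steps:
$L = \frac{19421}{27350}$ ($L = \left(-19421\right) \left(- \frac{1}{27350}\right) = \frac{19421}{27350} \approx 0.71009$)
$Z = -1898$ ($Z = \left(-26\right) 73 = -1898$)
$U{\left(S \right)} = 81$ ($U{\left(S \right)} = \left(-9\right)^{2} = 81$)
$\left(8920 + L\right) + U{\left(Z \right)} = \left(8920 + \frac{19421}{27350}\right) + 81 = \frac{243981421}{27350} + 81 = \frac{246196771}{27350}$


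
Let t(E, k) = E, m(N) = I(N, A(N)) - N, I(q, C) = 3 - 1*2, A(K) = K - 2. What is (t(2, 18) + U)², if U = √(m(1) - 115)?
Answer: (2 + I*√115)² ≈ -111.0 + 42.895*I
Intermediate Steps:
A(K) = -2 + K
I(q, C) = 1 (I(q, C) = 3 - 2 = 1)
m(N) = 1 - N
U = I*√115 (U = √((1 - 1*1) - 115) = √((1 - 1) - 115) = √(0 - 115) = √(-115) = I*√115 ≈ 10.724*I)
(t(2, 18) + U)² = (2 + I*√115)²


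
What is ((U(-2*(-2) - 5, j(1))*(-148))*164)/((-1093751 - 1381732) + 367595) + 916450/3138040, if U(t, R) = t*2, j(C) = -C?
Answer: 11121505899/41341480372 ≈ 0.26902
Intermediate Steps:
U(t, R) = 2*t
((U(-2*(-2) - 5, j(1))*(-148))*164)/((-1093751 - 1381732) + 367595) + 916450/3138040 = (((2*(-2*(-2) - 5))*(-148))*164)/((-1093751 - 1381732) + 367595) + 916450/3138040 = (((2*(4 - 5))*(-148))*164)/(-2475483 + 367595) + 916450*(1/3138040) = (((2*(-1))*(-148))*164)/(-2107888) + 91645/313804 = (-2*(-148)*164)*(-1/2107888) + 91645/313804 = (296*164)*(-1/2107888) + 91645/313804 = 48544*(-1/2107888) + 91645/313804 = -3034/131743 + 91645/313804 = 11121505899/41341480372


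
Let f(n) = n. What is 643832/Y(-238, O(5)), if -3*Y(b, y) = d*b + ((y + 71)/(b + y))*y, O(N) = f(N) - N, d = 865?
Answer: 137964/14705 ≈ 9.3821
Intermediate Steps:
O(N) = 0 (O(N) = N - N = 0)
Y(b, y) = -865*b/3 - y*(71 + y)/(3*(b + y)) (Y(b, y) = -(865*b + ((y + 71)/(b + y))*y)/3 = -(865*b + ((71 + y)/(b + y))*y)/3 = -(865*b + y*(71 + y)/(b + y))/3 = -865*b/3 - y*(71 + y)/(3*(b + y)))
643832/Y(-238, O(5)) = 643832/(((-1*0² - 865*(-238)² - 71*0 - 865*(-238)*0)/(3*(-238 + 0)))) = 643832/(((⅓)*(-1*0 - 865*56644 + 0 + 0)/(-238))) = 643832/(((⅓)*(-1/238)*(0 - 48997060 + 0 + 0))) = 643832/(((⅓)*(-1/238)*(-48997060))) = 643832/(205870/3) = 643832*(3/205870) = 137964/14705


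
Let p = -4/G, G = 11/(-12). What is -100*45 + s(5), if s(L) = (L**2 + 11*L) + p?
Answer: -48572/11 ≈ -4415.6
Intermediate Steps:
G = -11/12 (G = 11*(-1/12) = -11/12 ≈ -0.91667)
p = 48/11 (p = -4/(-11/12) = -4*(-12/11) = 48/11 ≈ 4.3636)
s(L) = 48/11 + L**2 + 11*L (s(L) = (L**2 + 11*L) + 48/11 = 48/11 + L**2 + 11*L)
-100*45 + s(5) = -100*45 + (48/11 + 5**2 + 11*5) = -4500 + (48/11 + 25 + 55) = -4500 + 928/11 = -48572/11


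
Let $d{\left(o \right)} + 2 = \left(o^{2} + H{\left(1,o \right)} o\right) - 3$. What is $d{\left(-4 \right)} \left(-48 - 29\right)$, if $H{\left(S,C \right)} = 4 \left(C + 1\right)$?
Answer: $-4543$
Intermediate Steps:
$H{\left(S,C \right)} = 4 + 4 C$ ($H{\left(S,C \right)} = 4 \left(1 + C\right) = 4 + 4 C$)
$d{\left(o \right)} = -5 + o^{2} + o \left(4 + 4 o\right)$ ($d{\left(o \right)} = -2 - \left(3 - o^{2} - \left(4 + 4 o\right) o\right) = -2 - \left(3 - o^{2} - o \left(4 + 4 o\right)\right) = -2 + \left(-3 + o^{2} + o \left(4 + 4 o\right)\right) = -5 + o^{2} + o \left(4 + 4 o\right)$)
$d{\left(-4 \right)} \left(-48 - 29\right) = \left(-5 + 4 \left(-4\right) + 5 \left(-4\right)^{2}\right) \left(-48 - 29\right) = \left(-5 - 16 + 5 \cdot 16\right) \left(-77\right) = \left(-5 - 16 + 80\right) \left(-77\right) = 59 \left(-77\right) = -4543$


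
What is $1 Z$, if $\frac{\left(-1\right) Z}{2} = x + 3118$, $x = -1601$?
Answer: $-3034$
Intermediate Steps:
$Z = -3034$ ($Z = - 2 \left(-1601 + 3118\right) = \left(-2\right) 1517 = -3034$)
$1 Z = 1 \left(-3034\right) = -3034$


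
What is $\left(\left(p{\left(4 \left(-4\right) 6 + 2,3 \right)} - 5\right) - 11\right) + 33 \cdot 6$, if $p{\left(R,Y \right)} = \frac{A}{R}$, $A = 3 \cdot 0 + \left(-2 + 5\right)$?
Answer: $\frac{17105}{94} \approx 181.97$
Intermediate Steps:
$A = 3$ ($A = 0 + 3 = 3$)
$p{\left(R,Y \right)} = \frac{3}{R}$
$\left(\left(p{\left(4 \left(-4\right) 6 + 2,3 \right)} - 5\right) - 11\right) + 33 \cdot 6 = \left(\left(\frac{3}{4 \left(-4\right) 6 + 2} - 5\right) - 11\right) + 33 \cdot 6 = \left(\left(\frac{3}{\left(-16\right) 6 + 2} - 5\right) - 11\right) + 198 = \left(\left(\frac{3}{-96 + 2} - 5\right) - 11\right) + 198 = \left(\left(\frac{3}{-94} - 5\right) - 11\right) + 198 = \left(\left(3 \left(- \frac{1}{94}\right) - 5\right) - 11\right) + 198 = \left(\left(- \frac{3}{94} - 5\right) - 11\right) + 198 = \left(- \frac{473}{94} - 11\right) + 198 = - \frac{1507}{94} + 198 = \frac{17105}{94}$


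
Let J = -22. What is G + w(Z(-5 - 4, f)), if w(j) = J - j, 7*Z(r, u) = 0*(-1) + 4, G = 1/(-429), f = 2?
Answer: -67789/3003 ≈ -22.574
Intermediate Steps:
G = -1/429 ≈ -0.0023310
Z(r, u) = 4/7 (Z(r, u) = (0*(-1) + 4)/7 = (0 + 4)/7 = (1/7)*4 = 4/7)
w(j) = -22 - j
G + w(Z(-5 - 4, f)) = -1/429 + (-22 - 1*4/7) = -1/429 + (-22 - 4/7) = -1/429 - 158/7 = -67789/3003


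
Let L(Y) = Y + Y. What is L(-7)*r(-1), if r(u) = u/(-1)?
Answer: -14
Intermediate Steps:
r(u) = -u (r(u) = u*(-1) = -u)
L(Y) = 2*Y
L(-7)*r(-1) = (2*(-7))*(-1*(-1)) = -14*1 = -14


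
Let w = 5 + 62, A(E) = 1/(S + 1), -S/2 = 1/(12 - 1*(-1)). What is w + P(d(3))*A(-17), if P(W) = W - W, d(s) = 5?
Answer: 67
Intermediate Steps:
S = -2/13 (S = -2/(12 - 1*(-1)) = -2/(12 + 1) = -2/13 ≈ -0.15385)
A(E) = 13/11 (A(E) = 1/(-2/13 + 1) = 1/(11/13) = 13/11)
w = 67
P(W) = 0
w + P(d(3))*A(-17) = 67 + 0*(13/11) = 67 + 0 = 67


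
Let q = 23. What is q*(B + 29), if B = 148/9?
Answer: 9407/9 ≈ 1045.2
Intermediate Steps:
B = 148/9 (B = 148*(⅑) = 148/9 ≈ 16.444)
q*(B + 29) = 23*(148/9 + 29) = 23*(409/9) = 9407/9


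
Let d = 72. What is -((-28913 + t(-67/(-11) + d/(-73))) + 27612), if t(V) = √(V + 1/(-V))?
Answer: 1301 - 8*√830948292141/3291497 ≈ 1298.8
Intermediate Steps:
t(V) = √(V - 1/V)
-((-28913 + t(-67/(-11) + d/(-73))) + 27612) = -((-28913 + √((-67/(-11) + 72/(-73)) - 1/(-67/(-11) + 72/(-73)))) + 27612) = -((-28913 + √((-67*(-1/11) + 72*(-1/73)) - 1/(-67*(-1/11) + 72*(-1/73)))) + 27612) = -((-28913 + √((67/11 - 72/73) - 1/(67/11 - 72/73))) + 27612) = -((-28913 + √(4099/803 - 1/4099/803)) + 27612) = -((-28913 + √(4099/803 - 1*803/4099)) + 27612) = -((-28913 + √(4099/803 - 803/4099)) + 27612) = -((-28913 + √(16156992/3291497)) + 27612) = -((-28913 + 8*√830948292141/3291497) + 27612) = -(-1301 + 8*√830948292141/3291497) = 1301 - 8*√830948292141/3291497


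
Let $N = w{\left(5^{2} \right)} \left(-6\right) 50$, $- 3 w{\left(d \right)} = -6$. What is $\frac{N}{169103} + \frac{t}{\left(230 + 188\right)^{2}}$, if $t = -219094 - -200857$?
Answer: $- \frac{289887801}{2686032052} \approx -0.10792$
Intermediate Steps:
$w{\left(d \right)} = 2$ ($w{\left(d \right)} = \left(- \frac{1}{3}\right) \left(-6\right) = 2$)
$t = -18237$ ($t = -219094 + 200857 = -18237$)
$N = -600$ ($N = 2 \left(-6\right) 50 = \left(-12\right) 50 = -600$)
$\frac{N}{169103} + \frac{t}{\left(230 + 188\right)^{2}} = - \frac{600}{169103} - \frac{18237}{\left(230 + 188\right)^{2}} = \left(-600\right) \frac{1}{169103} - \frac{18237}{418^{2}} = - \frac{600}{169103} - \frac{18237}{174724} = - \frac{289887801}{2686032052}$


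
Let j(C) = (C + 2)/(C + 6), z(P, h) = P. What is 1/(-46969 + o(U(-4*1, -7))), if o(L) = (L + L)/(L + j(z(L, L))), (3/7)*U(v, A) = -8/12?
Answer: -131/6152659 ≈ -2.1292e-5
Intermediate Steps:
U(v, A) = -14/9 (U(v, A) = 7*(-8/12)/3 = 7*(-8*1/12)/3 = (7/3)*(-⅔) = -14/9)
j(C) = (2 + C)/(6 + C)
o(L) = 2*L/(L + (2 + L)/(6 + L)) (o(L) = (L + L)/(L + (2 + L)/(6 + L)) = (2*L)/(L + (2 + L)/(6 + L)) = 2*L/(L + (2 + L)/(6 + L)))
1/(-46969 + o(U(-4*1, -7))) = 1/(-46969 + 2*(-14/9)*(6 - 14/9)/(2 - 14/9 - 14*(6 - 14/9)/9)) = 1/(-46969 + 2*(-14/9)*(40/9)/(2 - 14/9 - 14/9*40/9)) = 1/(-46969 + 2*(-14/9)*(40/9)/(2 - 14/9 - 560/81)) = 1/(-46969 + 2*(-14/9)*(40/9)/(-524/81)) = 1/(-46969 + 2*(-14/9)*(-81/524)*(40/9)) = 1/(-46969 + 280/131) = 1/(-6152659/131) = -131/6152659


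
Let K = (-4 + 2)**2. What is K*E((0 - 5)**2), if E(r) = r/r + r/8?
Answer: 33/2 ≈ 16.500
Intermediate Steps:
K = 4 (K = (-2)**2 = 4)
E(r) = 1 + r/8 (E(r) = 1 + r*(1/8) = 1 + r/8)
K*E((0 - 5)**2) = 4*(1 + (0 - 5)**2/8) = 4*(1 + (1/8)*(-5)**2) = 4*(1 + (1/8)*25) = 4*(1 + 25/8) = 4*(33/8) = 33/2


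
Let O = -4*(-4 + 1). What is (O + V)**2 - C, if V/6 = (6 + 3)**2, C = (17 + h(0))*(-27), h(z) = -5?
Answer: 248328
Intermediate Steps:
O = 12 (O = -4*(-3) = 12)
C = -324 (C = (17 - 5)*(-27) = 12*(-27) = -324)
V = 486 (V = 6*(6 + 3)**2 = 6*9**2 = 6*81 = 486)
(O + V)**2 - C = (12 + 486)**2 - 1*(-324) = 498**2 + 324 = 248004 + 324 = 248328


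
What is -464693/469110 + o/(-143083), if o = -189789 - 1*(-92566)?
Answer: -20881386989/67121666130 ≈ -0.31110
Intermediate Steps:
o = -97223 (o = -189789 + 92566 = -97223)
-464693/469110 + o/(-143083) = -464693/469110 - 97223/(-143083) = -464693*1/469110 - 97223*(-1/143083) = -464693/469110 + 97223/143083 = -20881386989/67121666130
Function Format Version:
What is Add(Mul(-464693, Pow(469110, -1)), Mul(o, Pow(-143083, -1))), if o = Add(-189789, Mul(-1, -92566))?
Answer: Rational(-20881386989, 67121666130) ≈ -0.31110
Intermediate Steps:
o = -97223 (o = Add(-189789, 92566) = -97223)
Add(Mul(-464693, Pow(469110, -1)), Mul(o, Pow(-143083, -1))) = Add(Mul(-464693, Pow(469110, -1)), Mul(-97223, Pow(-143083, -1))) = Add(Mul(-464693, Rational(1, 469110)), Mul(-97223, Rational(-1, 143083))) = Add(Rational(-464693, 469110), Rational(97223, 143083)) = Rational(-20881386989, 67121666130)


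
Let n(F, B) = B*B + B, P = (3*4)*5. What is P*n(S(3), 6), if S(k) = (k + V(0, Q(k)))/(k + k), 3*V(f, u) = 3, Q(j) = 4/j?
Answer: 2520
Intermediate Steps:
P = 60 (P = 12*5 = 60)
V(f, u) = 1 (V(f, u) = (⅓)*3 = 1)
S(k) = (1 + k)/(2*k) (S(k) = (k + 1)/(k + k) = (1 + k)/((2*k)) = (1 + k)*(1/(2*k)) = (1 + k)/(2*k))
n(F, B) = B + B² (n(F, B) = B² + B = B + B²)
P*n(S(3), 6) = 60*(6*(1 + 6)) = 60*(6*7) = 60*42 = 2520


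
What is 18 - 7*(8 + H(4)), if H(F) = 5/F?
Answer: -187/4 ≈ -46.750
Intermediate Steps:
18 - 7*(8 + H(4)) = 18 - 7*(8 + 5/4) = 18 - 7*37/4 = 18 - 259/4 = -187/4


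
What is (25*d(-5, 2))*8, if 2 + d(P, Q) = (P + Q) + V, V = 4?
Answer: -200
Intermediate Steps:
d(P, Q) = 2 + P + Q (d(P, Q) = -2 + ((P + Q) + 4) = -2 + (4 + P + Q) = 2 + P + Q)
(25*d(-5, 2))*8 = (25*(2 - 5 + 2))*8 = (25*(-1))*8 = -25*8 = -200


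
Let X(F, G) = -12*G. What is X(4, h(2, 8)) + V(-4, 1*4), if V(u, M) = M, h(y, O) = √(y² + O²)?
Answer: 4 - 24*√17 ≈ -94.955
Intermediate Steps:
h(y, O) = √(O² + y²)
X(4, h(2, 8)) + V(-4, 1*4) = -12*√(8² + 2²) + 1*4 = -12*√(64 + 4) + 4 = -24*√17 + 4 = 4 - 24*√17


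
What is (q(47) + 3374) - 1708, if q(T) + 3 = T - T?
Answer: 1663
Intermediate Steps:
q(T) = -3 (q(T) = -3 + (T - T) = -3 + 0 = -3)
(q(47) + 3374) - 1708 = (-3 + 3374) - 1708 = 3371 - 1708 = 1663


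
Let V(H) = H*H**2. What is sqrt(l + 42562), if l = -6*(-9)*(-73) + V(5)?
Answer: 3*sqrt(4305) ≈ 196.84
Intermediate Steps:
V(H) = H**3
l = -3817 (l = -6*(-9)*(-73) + 5**3 = 54*(-73) + 125 = -3942 + 125 = -3817)
sqrt(l + 42562) = sqrt(-3817 + 42562) = sqrt(38745) = 3*sqrt(4305)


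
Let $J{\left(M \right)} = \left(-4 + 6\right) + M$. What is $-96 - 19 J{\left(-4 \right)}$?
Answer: $-58$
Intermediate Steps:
$J{\left(M \right)} = 2 + M$
$-96 - 19 J{\left(-4 \right)} = -96 - 19 \left(2 - 4\right) = -96 - -38 = -96 + 38 = -58$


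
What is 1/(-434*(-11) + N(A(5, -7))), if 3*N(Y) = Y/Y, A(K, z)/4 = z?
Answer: 3/14323 ≈ 0.00020945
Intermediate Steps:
A(K, z) = 4*z
N(Y) = ⅓ (N(Y) = (Y/Y)/3 = (⅓)*1 = ⅓)
1/(-434*(-11) + N(A(5, -7))) = 1/(-434*(-11) + ⅓) = 1/(4774 + ⅓) = 1/(14323/3) = 3/14323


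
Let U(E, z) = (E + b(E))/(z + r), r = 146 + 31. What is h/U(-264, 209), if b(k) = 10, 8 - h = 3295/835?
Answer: -130661/21209 ≈ -6.1606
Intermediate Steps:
r = 177
h = 677/167 (h = 8 - 3295/835 = 8 - 1*659/167 = 8 - 659/167 = 677/167 ≈ 4.0539)
U(E, z) = (10 + E)/(177 + z) (U(E, z) = (E + 10)/(z + 177) = (10 + E)/(177 + z))
h/U(-264, 209) = 677/(167*(((10 - 264)/(177 + 209)))) = 677/(167*((-254/386))) = 677/(167*(((1/386)*(-254)))) = 677/(167*(-127/193)) = (677/167)*(-193/127) = -130661/21209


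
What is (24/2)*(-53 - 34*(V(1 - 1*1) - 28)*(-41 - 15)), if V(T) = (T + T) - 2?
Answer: -686076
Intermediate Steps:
V(T) = -2 + 2*T (V(T) = 2*T - 2 = -2 + 2*T)
(24/2)*(-53 - 34*(V(1 - 1*1) - 28)*(-41 - 15)) = (24/2)*(-53 - 34*((-2 + 2*(1 - 1*1)) - 28)*(-41 - 15)) = (24*(½))*(-53 - 34*((-2 + 2*(1 - 1)) - 28)*(-56)) = 12*(-53 - 34*((-2 + 2*0) - 28)*(-56)) = 12*(-53 - 34*((-2 + 0) - 28)*(-56)) = 12*(-53 - 34*(-2 - 28)*(-56)) = 12*(-53 - (-1020)*(-56)) = 12*(-53 - 34*1680) = 12*(-53 - 57120) = 12*(-57173) = -686076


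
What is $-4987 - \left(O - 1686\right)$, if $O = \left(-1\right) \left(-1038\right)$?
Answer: $-4339$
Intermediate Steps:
$O = 1038$
$-4987 - \left(O - 1686\right) = -4987 - \left(1038 - 1686\right) = -4987 - -648 = -4987 + 648 = -4339$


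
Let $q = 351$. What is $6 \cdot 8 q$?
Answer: $16848$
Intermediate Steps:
$6 \cdot 8 q = 6 \cdot 8 \cdot 351 = 48 \cdot 351 = 16848$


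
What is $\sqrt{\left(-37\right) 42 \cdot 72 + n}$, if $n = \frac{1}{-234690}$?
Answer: $\frac{i \sqrt{6162723471071490}}{234690} \approx 334.5 i$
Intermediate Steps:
$n = - \frac{1}{234690} \approx -4.2609 \cdot 10^{-6}$
$\sqrt{\left(-37\right) 42 \cdot 72 + n} = \sqrt{\left(-37\right) 42 \cdot 72 - \frac{1}{234690}} = \sqrt{\left(-1554\right) 72 - \frac{1}{234690}} = \sqrt{-111888 - \frac{1}{234690}} = \sqrt{- \frac{26258994721}{234690}} = \frac{i \sqrt{6162723471071490}}{234690}$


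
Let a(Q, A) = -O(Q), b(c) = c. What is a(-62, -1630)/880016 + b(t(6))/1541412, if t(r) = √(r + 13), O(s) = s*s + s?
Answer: -1891/440008 + √19/1541412 ≈ -0.0042948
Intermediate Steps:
O(s) = s + s² (O(s) = s² + s = s + s²)
t(r) = √(13 + r)
a(Q, A) = -Q*(1 + Q)
a(-62, -1630)/880016 + b(t(6))/1541412 = -1*(-62)*(1 - 62)/880016 + √(13 + 6)/1541412 = -1*(-62)*(-61)*(1/880016) + √19*(1/1541412) = -3782*1/880016 + √19/1541412 = -1891/440008 + √19/1541412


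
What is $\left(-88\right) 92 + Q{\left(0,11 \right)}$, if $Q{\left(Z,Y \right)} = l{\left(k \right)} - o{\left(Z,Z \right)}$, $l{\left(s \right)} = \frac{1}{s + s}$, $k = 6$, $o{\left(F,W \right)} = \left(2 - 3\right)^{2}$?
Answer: $- \frac{97163}{12} \approx -8096.9$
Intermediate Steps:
$o{\left(F,W \right)} = 1$ ($o{\left(F,W \right)} = \left(-1\right)^{2} = 1$)
$l{\left(s \right)} = \frac{1}{2 s}$
$Q{\left(Z,Y \right)} = - \frac{11}{12}$ ($Q{\left(Z,Y \right)} = \frac{1}{2 \cdot 6} - 1 = \frac{1}{2} \cdot \frac{1}{6} - 1 = \frac{1}{12} - 1 = - \frac{11}{12}$)
$\left(-88\right) 92 + Q{\left(0,11 \right)} = \left(-88\right) 92 - \frac{11}{12} = -8096 - \frac{11}{12} = - \frac{97163}{12}$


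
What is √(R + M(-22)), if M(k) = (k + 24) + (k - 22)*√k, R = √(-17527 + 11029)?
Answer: √(2 - 44*I*√22 + 57*I*√2) ≈ 7.9932 - 7.8671*I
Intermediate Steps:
R = 57*I*√2 (R = √(-6498) = 57*I*√2 ≈ 80.61*I)
M(k) = 24 + k + √k*(-22 + k) (M(k) = (24 + k) + (-22 + k)*√k = (24 + k) + √k*(-22 + k) = 24 + k + √k*(-22 + k))
√(R + M(-22)) = √(57*I*√2 + (24 - 22 + (-22)^(3/2) - 22*I*√22)) = √(57*I*√2 + (24 - 22 - 22*I*√22 - 22*I*√22)) = √(57*I*√2 + (2 - 44*I*√22)) = √(2 - 44*I*√22 + 57*I*√2)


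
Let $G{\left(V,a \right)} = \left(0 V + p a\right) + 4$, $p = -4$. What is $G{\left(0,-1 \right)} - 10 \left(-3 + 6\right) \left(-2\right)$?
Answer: $68$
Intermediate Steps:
$G{\left(V,a \right)} = 4 - 4 a$ ($G{\left(V,a \right)} = \left(0 V - 4 a\right) + 4 = \left(0 - 4 a\right) + 4 = - 4 a + 4 = 4 - 4 a$)
$G{\left(0,-1 \right)} - 10 \left(-3 + 6\right) \left(-2\right) = \left(4 - -4\right) - 10 \left(-3 + 6\right) \left(-2\right) = \left(4 + 4\right) - 10 \cdot 3 \left(-2\right) = 8 - -60 = 8 + 60 = 68$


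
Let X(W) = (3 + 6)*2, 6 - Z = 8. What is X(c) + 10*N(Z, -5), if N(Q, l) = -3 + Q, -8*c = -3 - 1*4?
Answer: -32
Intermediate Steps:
Z = -2 (Z = 6 - 1*8 = 6 - 8 = -2)
c = 7/8 (c = -(-3 - 1*4)/8 = -(-3 - 4)/8 = -⅛*(-7) = 7/8 ≈ 0.87500)
X(W) = 18 (X(W) = 9*2 = 18)
X(c) + 10*N(Z, -5) = 18 + 10*(-3 - 2) = 18 + 10*(-5) = 18 - 50 = -32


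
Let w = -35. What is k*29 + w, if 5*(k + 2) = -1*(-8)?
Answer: -233/5 ≈ -46.600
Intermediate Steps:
k = -⅖ (k = -2 + (-1*(-8))/5 = -2 + (⅕)*8 = -2 + 8/5 = -⅖ ≈ -0.40000)
k*29 + w = -⅖*29 - 35 = -58/5 - 35 = -233/5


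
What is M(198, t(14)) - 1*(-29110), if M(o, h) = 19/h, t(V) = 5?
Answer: 145569/5 ≈ 29114.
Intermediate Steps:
M(198, t(14)) - 1*(-29110) = 19/5 - 1*(-29110) = 19*(⅕) + 29110 = 19/5 + 29110 = 145569/5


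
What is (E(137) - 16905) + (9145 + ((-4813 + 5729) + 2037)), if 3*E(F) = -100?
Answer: -14521/3 ≈ -4840.3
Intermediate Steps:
E(F) = -100/3 (E(F) = (⅓)*(-100) = -100/3)
(E(137) - 16905) + (9145 + ((-4813 + 5729) + 2037)) = (-100/3 - 16905) + (9145 + ((-4813 + 5729) + 2037)) = -50815/3 + (9145 + (916 + 2037)) = -50815/3 + (9145 + 2953) = -50815/3 + 12098 = -14521/3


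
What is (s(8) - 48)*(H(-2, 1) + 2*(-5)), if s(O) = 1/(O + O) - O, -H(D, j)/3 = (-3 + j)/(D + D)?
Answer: 20585/32 ≈ 643.28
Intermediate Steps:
H(D, j) = -3*(-3 + j)/(2*D) (H(D, j) = -3*(-3 + j)/(D + D) = -3*(-3 + j)/(2*D))
s(O) = 1/(2*O) - O
(s(8) - 48)*(H(-2, 1) + 2*(-5)) = (((½)/8 - 1*8) - 48)*((3/2)*(3 - 1*1)/(-2) + 2*(-5)) = (((½)*(⅛) - 8) - 48)*((3/2)*(-½)*(3 - 1) - 10) = ((1/16 - 8) - 48)*((3/2)*(-½)*2 - 10) = (-127/16 - 48)*(-3/2 - 10) = -895/16*(-23/2) = 20585/32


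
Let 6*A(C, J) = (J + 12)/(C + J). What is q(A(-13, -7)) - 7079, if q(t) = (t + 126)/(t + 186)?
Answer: -31590554/4463 ≈ -7078.3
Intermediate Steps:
A(C, J) = (12 + J)/(6*(C + J)) (A(C, J) = ((J + 12)/(C + J))/6 = ((12 + J)/(C + J))/6 = (12 + J)/(6*(C + J)))
q(t) = (126 + t)/(186 + t)
q(A(-13, -7)) - 7079 = (126 + (2 + (⅙)*(-7))/(-13 - 7))/(186 + (2 + (⅙)*(-7))/(-13 - 7)) - 7079 = (126 + (2 - 7/6)/(-20))/(186 + (2 - 7/6)/(-20)) - 7079 = (126 - 1/20*⅚)/(186 - 1/20*⅚) - 7079 = (126 - 1/24)/(186 - 1/24) - 7079 = (3023/24)/(4463/24) - 7079 = (24/4463)*(3023/24) - 7079 = 3023/4463 - 7079 = -31590554/4463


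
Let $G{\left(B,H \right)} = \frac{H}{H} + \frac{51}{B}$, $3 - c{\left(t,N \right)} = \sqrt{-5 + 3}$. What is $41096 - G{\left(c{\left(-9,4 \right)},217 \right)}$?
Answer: $\frac{451892}{11} - \frac{51 i \sqrt{2}}{11} \approx 41081.0 - 6.5568 i$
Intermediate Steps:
$c{\left(t,N \right)} = 3 - i \sqrt{2}$ ($c{\left(t,N \right)} = 3 - \sqrt{-5 + 3} = 3 - \sqrt{-2} = 3 - i \sqrt{2}$)
$G{\left(B,H \right)} = 1 + \frac{51}{B}$
$41096 - G{\left(c{\left(-9,4 \right)},217 \right)} = 41096 - \frac{51 + \left(3 - i \sqrt{2}\right)}{3 - i \sqrt{2}} = 41096 - \frac{54 - i \sqrt{2}}{3 - i \sqrt{2}}$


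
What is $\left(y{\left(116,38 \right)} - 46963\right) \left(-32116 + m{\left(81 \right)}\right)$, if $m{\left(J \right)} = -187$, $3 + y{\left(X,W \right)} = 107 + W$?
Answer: $1512458763$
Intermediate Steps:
$y{\left(X,W \right)} = 104 + W$ ($y{\left(X,W \right)} = -3 + \left(107 + W\right) = 104 + W$)
$\left(y{\left(116,38 \right)} - 46963\right) \left(-32116 + m{\left(81 \right)}\right) = \left(\left(104 + 38\right) - 46963\right) \left(-32116 - 187\right) = \left(142 - 46963\right) \left(-32303\right) = \left(-46821\right) \left(-32303\right) = 1512458763$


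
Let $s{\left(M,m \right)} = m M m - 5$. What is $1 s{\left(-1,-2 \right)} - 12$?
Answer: $-21$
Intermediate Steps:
$s{\left(M,m \right)} = -5 + M m^{2}$ ($s{\left(M,m \right)} = M m m - 5 = M m^{2} - 5 = -5 + M m^{2}$)
$1 s{\left(-1,-2 \right)} - 12 = 1 \left(-5 - \left(-2\right)^{2}\right) - 12 = 1 \left(-5 - 4\right) - 12 = 1 \left(-9\right) - 12 = -9 - 12 = -21$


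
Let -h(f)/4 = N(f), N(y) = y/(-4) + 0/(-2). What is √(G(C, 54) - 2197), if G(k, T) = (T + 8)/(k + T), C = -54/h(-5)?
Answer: 17*I*√2462/18 ≈ 46.862*I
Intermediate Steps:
N(y) = -y/4 (N(y) = y*(-¼) + 0*(-½) = -y/4 + 0 = -y/4)
h(f) = f (h(f) = -(-1)*f = f)
C = 54/5 (C = -54/(-5) = -54*(-⅕) = 54/5 ≈ 10.800)
G(k, T) = (8 + T)/(T + k)
√(G(C, 54) - 2197) = √((8 + 54)/(54 + 54/5) - 2197) = √(62/(324/5) - 2197) = √((5/324)*62 - 2197) = √(155/162 - 2197) = √(-355759/162) = 17*I*√2462/18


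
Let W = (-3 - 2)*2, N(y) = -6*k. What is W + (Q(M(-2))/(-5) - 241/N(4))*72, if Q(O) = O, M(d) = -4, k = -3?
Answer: -4582/5 ≈ -916.40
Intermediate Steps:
N(y) = 18 (N(y) = -6*(-3) = 18)
W = -10 (W = -5*2 = -10)
W + (Q(M(-2))/(-5) - 241/N(4))*72 = -10 + (-4/(-5) - 241/18)*72 = -10 + (-4*(-⅕) - 241*1/18)*72 = -10 + (⅘ - 241/18)*72 = -10 - 1133/90*72 = -10 - 4532/5 = -4582/5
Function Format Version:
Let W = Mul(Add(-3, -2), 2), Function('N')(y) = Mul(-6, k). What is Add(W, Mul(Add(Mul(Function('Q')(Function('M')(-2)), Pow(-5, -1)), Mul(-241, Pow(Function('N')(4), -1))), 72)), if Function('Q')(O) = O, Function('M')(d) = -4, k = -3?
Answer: Rational(-4582, 5) ≈ -916.40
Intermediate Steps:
Function('N')(y) = 18 (Function('N')(y) = Mul(-6, -3) = 18)
W = -10 (W = Mul(-5, 2) = -10)
Add(W, Mul(Add(Mul(Function('Q')(Function('M')(-2)), Pow(-5, -1)), Mul(-241, Pow(Function('N')(4), -1))), 72)) = Add(-10, Mul(Add(Mul(-4, Pow(-5, -1)), Mul(-241, Pow(18, -1))), 72)) = Add(-10, Mul(Add(Mul(-4, Rational(-1, 5)), Mul(-241, Rational(1, 18))), 72)) = Add(-10, Mul(Add(Rational(4, 5), Rational(-241, 18)), 72)) = Add(-10, Mul(Rational(-1133, 90), 72)) = Add(-10, Rational(-4532, 5)) = Rational(-4582, 5)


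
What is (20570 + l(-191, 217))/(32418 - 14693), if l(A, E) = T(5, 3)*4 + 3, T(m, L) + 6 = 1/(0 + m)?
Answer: 102749/88625 ≈ 1.1594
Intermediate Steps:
T(m, L) = -6 + 1/m (T(m, L) = -6 + 1/(0 + m) = -6 + 1/m)
l(A, E) = -101/5 (l(A, E) = (-6 + 1/5)*4 + 3 = (-6 + ⅕)*4 + 3 = -29/5*4 + 3 = -116/5 + 3 = -101/5)
(20570 + l(-191, 217))/(32418 - 14693) = (20570 - 101/5)/(32418 - 14693) = (102749/5)/17725 = (102749/5)*(1/17725) = 102749/88625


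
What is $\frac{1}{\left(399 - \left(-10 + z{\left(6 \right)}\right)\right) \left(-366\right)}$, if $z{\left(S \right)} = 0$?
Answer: $- \frac{1}{149694} \approx -6.6803 \cdot 10^{-6}$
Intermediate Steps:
$\frac{1}{\left(399 - \left(-10 + z{\left(6 \right)}\right)\right) \left(-366\right)} = \frac{1}{\left(399 - \left(-10 + 0\right)\right) \left(-366\right)} = \frac{1}{\left(399 - -10\right) \left(-366\right)} = \frac{1}{\left(399 + 10\right) \left(-366\right)} = \frac{1}{409 \left(-366\right)} = \frac{1}{-149694} = - \frac{1}{149694}$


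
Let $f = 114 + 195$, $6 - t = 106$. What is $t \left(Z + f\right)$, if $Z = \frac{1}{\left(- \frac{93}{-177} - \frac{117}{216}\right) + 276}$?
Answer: $- \frac{12075645300}{390793} \approx -30900.0$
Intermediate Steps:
$t = -100$ ($t = 6 - 106 = -100$)
$f = 309$
$Z = \frac{1416}{390793}$ ($Z = \frac{1}{\left(\left(-93\right) \left(- \frac{1}{177}\right) - \frac{13}{24}\right) + 276} = \frac{1}{\left(\frac{31}{59} - \frac{13}{24}\right) + 276} = \frac{1}{- \frac{23}{1416} + 276} = \frac{1}{\frac{390793}{1416}} = \frac{1416}{390793} \approx 0.0036234$)
$t \left(Z + f\right) = - 100 \left(\frac{1416}{390793} + 309\right) = \left(-100\right) \frac{120756453}{390793} = - \frac{12075645300}{390793}$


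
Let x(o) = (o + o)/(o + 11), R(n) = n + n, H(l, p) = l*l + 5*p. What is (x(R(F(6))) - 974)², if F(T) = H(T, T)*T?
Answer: 5035037764/5329 ≈ 9.4484e+5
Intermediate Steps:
H(l, p) = l² + 5*p
F(T) = T*(T² + 5*T) (F(T) = (T² + 5*T)*T = T*(T² + 5*T))
R(n) = 2*n
x(o) = 2*o/(11 + o) (x(o) = (2*o)/(11 + o) = 2*o/(11 + o))
(x(R(F(6))) - 974)² = (2*(2*(6²*(5 + 6)))/(11 + 2*(6²*(5 + 6))) - 974)² = (2*(2*(36*11))/(11 + 2*(36*11)) - 974)² = (2*(2*396)/(11 + 2*396) - 974)² = (2*792/(11 + 792) - 974)² = (2*792/803 - 974)² = (2*792*(1/803) - 974)² = (144/73 - 974)² = (-70958/73)² = 5035037764/5329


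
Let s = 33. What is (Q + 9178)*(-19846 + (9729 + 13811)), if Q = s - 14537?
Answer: -19674244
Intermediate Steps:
Q = -14504 (Q = 33 - 14537 = -14504)
(Q + 9178)*(-19846 + (9729 + 13811)) = (-14504 + 9178)*(-19846 + (9729 + 13811)) = -5326*(-19846 + 23540) = -5326*3694 = -19674244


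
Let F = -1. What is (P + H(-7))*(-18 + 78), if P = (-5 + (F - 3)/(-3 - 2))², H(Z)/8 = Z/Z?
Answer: 7692/5 ≈ 1538.4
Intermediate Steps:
H(Z) = 8 (H(Z) = 8*(Z/Z) = 8*1 = 8)
P = 441/25 (P = (-5 + (-1 - 3)/(-3 - 2))² = (-5 - 4/(-5))² = (-5 - 4*(-⅕))² = (-5 + ⅘)² = (-21/5)² = 441/25 ≈ 17.640)
(P + H(-7))*(-18 + 78) = (441/25 + 8)*(-18 + 78) = (641/25)*60 = 7692/5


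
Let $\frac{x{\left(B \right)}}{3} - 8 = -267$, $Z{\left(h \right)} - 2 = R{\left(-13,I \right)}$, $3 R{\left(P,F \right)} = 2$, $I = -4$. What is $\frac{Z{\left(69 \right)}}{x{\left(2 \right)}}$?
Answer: $- \frac{8}{2331} \approx -0.003432$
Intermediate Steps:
$R{\left(P,F \right)} = \frac{2}{3}$ ($R{\left(P,F \right)} = \frac{1}{3} \cdot 2 = \frac{2}{3}$)
$Z{\left(h \right)} = \frac{8}{3}$ ($Z{\left(h \right)} = 2 + \frac{2}{3} = \frac{8}{3}$)
$x{\left(B \right)} = -777$ ($x{\left(B \right)} = 24 + 3 \left(-267\right) = 24 - 801 = -777$)
$\frac{Z{\left(69 \right)}}{x{\left(2 \right)}} = \frac{8}{3 \left(-777\right)} = \frac{8}{3} \left(- \frac{1}{777}\right) = - \frac{8}{2331}$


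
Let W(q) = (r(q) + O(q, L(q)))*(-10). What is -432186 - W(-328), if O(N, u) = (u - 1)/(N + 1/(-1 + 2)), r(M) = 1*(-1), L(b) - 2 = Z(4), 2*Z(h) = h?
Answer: -47109374/109 ≈ -4.3220e+5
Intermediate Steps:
Z(h) = h/2
L(b) = 4 (L(b) = 2 + (½)*4 = 2 + 2 = 4)
r(M) = -1
O(N, u) = (-1 + u)/(1 + N) (O(N, u) = (-1 + u)/(N + 1/1) = (-1 + u)/(N + 1) = (-1 + u)/(1 + N))
W(q) = 10 - 30/(1 + q) (W(q) = (-1 + (-1 + 4)/(1 + q))*(-10) = (-1 + 3/(1 + q))*(-10) = 10 - 30/(1 + q))
-432186 - W(-328) = -432186 - 10*(-2 - 328)/(1 - 328) = -432186 - 10*(-330)/(-327) = -432186 - 10*(-1)*(-330)/327 = -432186 - 1*1100/109 = -432186 - 1100/109 = -47109374/109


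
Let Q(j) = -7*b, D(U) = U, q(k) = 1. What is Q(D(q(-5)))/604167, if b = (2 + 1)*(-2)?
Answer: 14/201389 ≈ 6.9517e-5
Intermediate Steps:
b = -6 (b = 3*(-2) = -6)
Q(j) = 42 (Q(j) = -7*(-6) = 42)
Q(D(q(-5)))/604167 = 42/604167 = 42*(1/604167) = 14/201389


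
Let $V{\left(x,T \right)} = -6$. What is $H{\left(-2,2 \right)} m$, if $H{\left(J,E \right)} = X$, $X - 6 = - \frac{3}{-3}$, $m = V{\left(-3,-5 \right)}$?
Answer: $-42$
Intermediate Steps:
$m = -6$
$X = 7$ ($X = 6 - \frac{3}{-3} = 6 - -1 = 6 + 1 = 7$)
$H{\left(J,E \right)} = 7$
$H{\left(-2,2 \right)} m = 7 \left(-6\right) = -42$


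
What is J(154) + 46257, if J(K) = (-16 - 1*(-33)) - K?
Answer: 46120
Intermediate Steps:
J(K) = 17 - K (J(K) = (-16 + 33) - K = 17 - K)
J(154) + 46257 = (17 - 1*154) + 46257 = (17 - 154) + 46257 = -137 + 46257 = 46120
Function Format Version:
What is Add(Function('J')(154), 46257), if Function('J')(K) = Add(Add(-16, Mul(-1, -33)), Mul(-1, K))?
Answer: 46120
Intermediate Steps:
Function('J')(K) = Add(17, Mul(-1, K)) (Function('J')(K) = Add(Add(-16, 33), Mul(-1, K)) = Add(17, Mul(-1, K)))
Add(Function('J')(154), 46257) = Add(Add(17, Mul(-1, 154)), 46257) = Add(Add(17, -154), 46257) = Add(-137, 46257) = 46120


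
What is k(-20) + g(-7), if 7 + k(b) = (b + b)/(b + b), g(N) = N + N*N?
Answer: 36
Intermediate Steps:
g(N) = N + N²
k(b) = -6 (k(b) = -7 + (b + b)/(b + b) = -7 + (2*b)/((2*b)) = -7 + (2*b)*(1/(2*b)) = -7 + 1 = -6)
k(-20) + g(-7) = -6 - 7*(1 - 7) = -6 - 7*(-6) = -6 + 42 = 36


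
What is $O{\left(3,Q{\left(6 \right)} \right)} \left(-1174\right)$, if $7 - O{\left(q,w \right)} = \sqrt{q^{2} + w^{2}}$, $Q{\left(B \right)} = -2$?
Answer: $-8218 + 1174 \sqrt{13} \approx -3985.1$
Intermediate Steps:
$O{\left(q,w \right)} = 7 - \sqrt{q^{2} + w^{2}}$
$O{\left(3,Q{\left(6 \right)} \right)} \left(-1174\right) = \left(7 - \sqrt{3^{2} + \left(-2\right)^{2}}\right) \left(-1174\right) = \left(7 - \sqrt{9 + 4}\right) \left(-1174\right) = \left(7 - \sqrt{13}\right) \left(-1174\right) = -8218 + 1174 \sqrt{13}$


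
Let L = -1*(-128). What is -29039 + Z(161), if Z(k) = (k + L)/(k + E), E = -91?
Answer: -2032441/70 ≈ -29035.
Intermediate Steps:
L = 128
Z(k) = (128 + k)/(-91 + k) (Z(k) = (k + 128)/(k - 91) = (128 + k)/(-91 + k))
-29039 + Z(161) = -29039 + (128 + 161)/(-91 + 161) = -29039 + 289/70 = -2032441/70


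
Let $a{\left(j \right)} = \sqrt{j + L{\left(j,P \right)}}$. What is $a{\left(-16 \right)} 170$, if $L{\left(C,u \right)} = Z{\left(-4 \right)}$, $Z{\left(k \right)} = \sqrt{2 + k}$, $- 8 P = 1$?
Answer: $170 \sqrt{-16 + i \sqrt{2}} \approx 30.023 + 680.66 i$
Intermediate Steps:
$P = - \frac{1}{8}$ ($P = \left(- \frac{1}{8}\right) 1 = - \frac{1}{8} \approx -0.125$)
$L{\left(C,u \right)} = i \sqrt{2}$ ($L{\left(C,u \right)} = \sqrt{2 - 4} = \sqrt{-2} = i \sqrt{2}$)
$a{\left(j \right)} = \sqrt{j + i \sqrt{2}}$
$a{\left(-16 \right)} 170 = \sqrt{-16 + i \sqrt{2}} \cdot 170 = 170 \sqrt{-16 + i \sqrt{2}}$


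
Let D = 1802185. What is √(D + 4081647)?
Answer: 2*√1470958 ≈ 2425.7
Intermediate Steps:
√(D + 4081647) = √(1802185 + 4081647) = √5883832 = 2*√1470958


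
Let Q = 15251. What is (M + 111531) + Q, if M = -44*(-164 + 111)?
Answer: 129114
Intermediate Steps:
M = 2332 (M = -44*(-53) = 2332)
(M + 111531) + Q = (2332 + 111531) + 15251 = 113863 + 15251 = 129114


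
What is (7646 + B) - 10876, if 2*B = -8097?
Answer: -14557/2 ≈ -7278.5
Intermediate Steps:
B = -8097/2 (B = (½)*(-8097) = -8097/2 ≈ -4048.5)
(7646 + B) - 10876 = (7646 - 8097/2) - 10876 = 7195/2 - 10876 = -14557/2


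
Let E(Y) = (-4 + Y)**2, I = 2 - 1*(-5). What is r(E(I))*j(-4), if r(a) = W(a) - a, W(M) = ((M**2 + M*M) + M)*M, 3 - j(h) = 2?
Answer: 1530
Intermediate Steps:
j(h) = 1 (j(h) = 3 - 1*2 = 3 - 2 = 1)
W(M) = M*(M + 2*M**2) (W(M) = ((M**2 + M**2) + M)*M = (2*M**2 + M)*M = (M + 2*M**2)*M = M*(M + 2*M**2))
I = 7 (I = 2 + 5 = 7)
r(a) = -a + a**2*(1 + 2*a) (r(a) = a**2*(1 + 2*a) - a = -a + a**2*(1 + 2*a))
r(E(I))*j(-4) = ((-4 + 7)**2*(-1 + (-4 + 7)**2*(1 + 2*(-4 + 7)**2)))*1 = (3**2*(-1 + 3**2*(1 + 2*3**2)))*1 = (9*(-1 + 9*(1 + 2*9)))*1 = (9*(-1 + 9*(1 + 18)))*1 = (9*(-1 + 9*19))*1 = (9*(-1 + 171))*1 = (9*170)*1 = 1530*1 = 1530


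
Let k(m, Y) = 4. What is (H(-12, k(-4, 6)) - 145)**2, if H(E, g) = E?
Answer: 24649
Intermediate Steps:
(H(-12, k(-4, 6)) - 145)**2 = (-12 - 145)**2 = (-157)**2 = 24649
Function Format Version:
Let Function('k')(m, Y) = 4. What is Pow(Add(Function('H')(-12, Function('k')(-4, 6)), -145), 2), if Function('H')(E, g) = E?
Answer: 24649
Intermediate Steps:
Pow(Add(Function('H')(-12, Function('k')(-4, 6)), -145), 2) = Pow(Add(-12, -145), 2) = Pow(-157, 2) = 24649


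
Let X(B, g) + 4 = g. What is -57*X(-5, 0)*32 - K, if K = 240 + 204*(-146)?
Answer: 36840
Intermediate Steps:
X(B, g) = -4 + g
K = -29544 (K = 240 - 29784 = -29544)
-57*X(-5, 0)*32 - K = -57*(-4 + 0)*32 - 1*(-29544) = -57*(-4)*32 + 29544 = 228*32 + 29544 = 7296 + 29544 = 36840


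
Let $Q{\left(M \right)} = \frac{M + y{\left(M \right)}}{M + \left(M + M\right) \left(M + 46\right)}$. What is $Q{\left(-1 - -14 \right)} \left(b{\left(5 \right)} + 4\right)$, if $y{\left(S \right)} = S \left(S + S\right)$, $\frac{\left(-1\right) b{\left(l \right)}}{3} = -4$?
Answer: $\frac{432}{119} \approx 3.6303$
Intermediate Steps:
$b{\left(l \right)} = 12$ ($b{\left(l \right)} = \left(-3\right) \left(-4\right) = 12$)
$y{\left(S \right)} = 2 S^{2}$ ($y{\left(S \right)} = S 2 S = 2 S^{2}$)
$Q{\left(M \right)} = \frac{M + 2 M^{2}}{M + 2 M \left(46 + M\right)}$ ($Q{\left(M \right)} = \frac{M + 2 M^{2}}{M + \left(M + M\right) \left(M + 46\right)} = \frac{M + 2 M^{2}}{M + 2 M \left(46 + M\right)}$)
$Q{\left(-1 - -14 \right)} \left(b{\left(5 \right)} + 4\right) = \frac{1 + 2 \left(-1 - -14\right)}{93 + 2 \left(-1 - -14\right)} \left(12 + 4\right) = \frac{1 + 2 \left(-1 + 14\right)}{93 + 2 \left(-1 + 14\right)} 16 = \frac{1 + 2 \cdot 13}{93 + 2 \cdot 13} \cdot 16 = \frac{1 + 26}{93 + 26} \cdot 16 = \frac{1}{119} \cdot 27 \cdot 16 = \frac{27}{119} \cdot 16 = \frac{432}{119}$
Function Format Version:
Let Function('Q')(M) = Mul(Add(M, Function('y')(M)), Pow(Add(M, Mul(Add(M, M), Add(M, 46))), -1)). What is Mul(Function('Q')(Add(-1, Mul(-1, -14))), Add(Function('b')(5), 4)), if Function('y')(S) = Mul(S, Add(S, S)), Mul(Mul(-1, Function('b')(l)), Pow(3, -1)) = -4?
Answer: Rational(432, 119) ≈ 3.6303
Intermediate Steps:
Function('b')(l) = 12 (Function('b')(l) = Mul(-3, -4) = 12)
Function('y')(S) = Mul(2, Pow(S, 2)) (Function('y')(S) = Mul(S, Mul(2, S)) = Mul(2, Pow(S, 2)))
Function('Q')(M) = Mul(Pow(Add(M, Mul(2, M, Add(46, M))), -1), Add(M, Mul(2, Pow(M, 2)))) (Function('Q')(M) = Mul(Add(M, Mul(2, Pow(M, 2))), Pow(Add(M, Mul(Add(M, M), Add(M, 46))), -1)) = Mul(Add(M, Mul(2, Pow(M, 2))), Pow(Add(M, Mul(Mul(2, M), Add(46, M))), -1)) = Mul(Add(M, Mul(2, Pow(M, 2))), Pow(Add(M, Mul(2, M, Add(46, M))), -1)) = Mul(Pow(Add(M, Mul(2, M, Add(46, M))), -1), Add(M, Mul(2, Pow(M, 2)))))
Mul(Function('Q')(Add(-1, Mul(-1, -14))), Add(Function('b')(5), 4)) = Mul(Mul(Pow(Add(93, Mul(2, Add(-1, Mul(-1, -14)))), -1), Add(1, Mul(2, Add(-1, Mul(-1, -14))))), Add(12, 4)) = Mul(Mul(Pow(Add(93, Mul(2, Add(-1, 14))), -1), Add(1, Mul(2, Add(-1, 14)))), 16) = Mul(Mul(Pow(Add(93, Mul(2, 13)), -1), Add(1, Mul(2, 13))), 16) = Mul(Mul(Pow(Add(93, 26), -1), Add(1, 26)), 16) = Mul(Mul(Pow(119, -1), 27), 16) = Mul(Mul(Rational(1, 119), 27), 16) = Mul(Rational(27, 119), 16) = Rational(432, 119)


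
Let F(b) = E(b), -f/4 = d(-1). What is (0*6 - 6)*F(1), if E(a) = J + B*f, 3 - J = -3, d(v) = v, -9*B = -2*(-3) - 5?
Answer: -100/3 ≈ -33.333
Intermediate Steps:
B = -⅑ (B = -(-2*(-3) - 5)/9 = -(6 - 5)/9 = -⅑*1 = -⅑ ≈ -0.11111)
f = 4 (f = -4*(-1) = 4)
J = 6 (J = 3 - 1*(-3) = 3 + 3 = 6)
E(a) = 50/9 (E(a) = 6 - ⅑*4 = 6 - 4/9 = 50/9)
F(b) = 50/9
(0*6 - 6)*F(1) = (0*6 - 6)*(50/9) = (0 - 6)*(50/9) = -6*50/9 = -100/3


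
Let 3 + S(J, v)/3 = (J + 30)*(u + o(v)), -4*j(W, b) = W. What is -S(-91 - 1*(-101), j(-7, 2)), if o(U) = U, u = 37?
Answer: -4641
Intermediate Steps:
j(W, b) = -W/4
S(J, v) = -9 + 3*(30 + J)*(37 + v) (S(J, v) = -9 + 3*((J + 30)*(37 + v)) = -9 + 3*((30 + J)*(37 + v)) = -9 + 3*(30 + J)*(37 + v))
-S(-91 - 1*(-101), j(-7, 2)) = -(3321 + 90*(-1/4*(-7)) + 111*(-91 - 1*(-101)) + 3*(-91 - 1*(-101))*(-1/4*(-7))) = -(3321 + 90*(7/4) + 111*(-91 + 101) + 3*(-91 + 101)*(7/4)) = -(3321 + 315/2 + 111*10 + 3*10*(7/4)) = -(3321 + 315/2 + 1110 + 105/2) = -1*4641 = -4641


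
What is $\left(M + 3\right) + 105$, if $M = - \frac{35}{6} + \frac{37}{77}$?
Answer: $\frac{47423}{462} \approx 102.65$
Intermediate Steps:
$M = - \frac{2473}{462}$ ($M = \left(-35\right) \frac{1}{6} + 37 \cdot \frac{1}{77} = - \frac{35}{6} + \frac{37}{77} = - \frac{2473}{462} \approx -5.3528$)
$\left(M + 3\right) + 105 = \left(- \frac{2473}{462} + 3\right) + 105 = - \frac{1087}{462} + 105 = \frac{47423}{462}$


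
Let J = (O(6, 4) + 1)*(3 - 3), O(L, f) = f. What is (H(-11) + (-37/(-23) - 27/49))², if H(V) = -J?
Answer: 1420864/1270129 ≈ 1.1187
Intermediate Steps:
J = 0 (J = (4 + 1)*(3 - 3) = 5*0 = 0)
H(V) = 0 (H(V) = -1*0 = 0)
(H(-11) + (-37/(-23) - 27/49))² = (0 + (-37/(-23) - 27/49))² = (0 + (-37*(-1/23) - 27*1/49))² = (0 + (37/23 - 27/49))² = (0 + 1192/1127)² = (1192/1127)² = 1420864/1270129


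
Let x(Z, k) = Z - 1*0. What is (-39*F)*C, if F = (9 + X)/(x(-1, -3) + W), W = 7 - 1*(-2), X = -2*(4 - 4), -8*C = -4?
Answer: -351/16 ≈ -21.938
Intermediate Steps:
C = ½ (C = -⅛*(-4) = ½ ≈ 0.50000)
x(Z, k) = Z (x(Z, k) = Z + 0 = Z)
X = 0 (X = -2*0 = 0)
W = 9 (W = 7 + 2 = 9)
F = 9/8 (F = (9 + 0)/(-1 + 9) = 9/8 ≈ 1.1250)
(-39*F)*C = -39*9/8*(½) = -351/8*½ = -351/16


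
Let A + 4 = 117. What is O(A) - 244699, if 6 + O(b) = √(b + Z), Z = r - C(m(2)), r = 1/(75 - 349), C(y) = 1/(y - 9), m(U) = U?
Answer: -244705 + √416207918/1918 ≈ -2.4469e+5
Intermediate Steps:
C(y) = 1/(-9 + y)
r = -1/274 (r = 1/(-274) = -1/274 ≈ -0.0036496)
A = 113 (A = -4 + 117 = 113)
Z = 267/1918 (Z = -1/274 - 1/(-9 + 2) = -1/274 - 1/(-7) = -1/274 - 1*(-⅐) = -1/274 + ⅐ = 267/1918 ≈ 0.13921)
O(b) = -6 + √(267/1918 + b) (O(b) = -6 + √(b + 267/1918) = -6 + √(267/1918 + b))
O(A) - 244699 = (-6 + √(512106 + 3678724*113)/1918) - 244699 = (-6 + √(512106 + 415695812)/1918) - 244699 = (-6 + √416207918/1918) - 244699 = -244705 + √416207918/1918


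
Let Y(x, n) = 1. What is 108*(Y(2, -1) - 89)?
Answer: -9504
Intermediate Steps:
108*(Y(2, -1) - 89) = 108*(1 - 89) = 108*(-88) = -9504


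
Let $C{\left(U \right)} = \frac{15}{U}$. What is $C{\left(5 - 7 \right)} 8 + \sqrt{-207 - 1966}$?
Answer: $-60 + i \sqrt{2173} \approx -60.0 + 46.615 i$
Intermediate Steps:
$C{\left(5 - 7 \right)} 8 + \sqrt{-207 - 1966} = \frac{15}{5 - 7} \cdot 8 + \sqrt{-207 - 1966} = \frac{15}{5 - 7} \cdot 8 + \sqrt{-2173} = \frac{15}{-2} \cdot 8 + i \sqrt{2173} = 15 \left(- \frac{1}{2}\right) 8 + i \sqrt{2173} = \left(- \frac{15}{2}\right) 8 + i \sqrt{2173} = -60 + i \sqrt{2173}$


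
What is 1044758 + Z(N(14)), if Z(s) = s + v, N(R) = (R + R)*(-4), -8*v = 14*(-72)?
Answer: 1044772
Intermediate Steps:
v = 126 (v = -7*(-72)/4 = -1/8*(-1008) = 126)
N(R) = -8*R (N(R) = (2*R)*(-4) = -8*R)
Z(s) = 126 + s (Z(s) = s + 126 = 126 + s)
1044758 + Z(N(14)) = 1044758 + (126 - 8*14) = 1044758 + (126 - 112) = 1044758 + 14 = 1044772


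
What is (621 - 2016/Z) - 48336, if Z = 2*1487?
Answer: -70953213/1487 ≈ -47716.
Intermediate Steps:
Z = 2974
(621 - 2016/Z) - 48336 = (621 - 2016/2974) - 48336 = (621 - 1*1008/1487) - 48336 = (621 - 1008/1487) - 48336 = 922419/1487 - 48336 = -70953213/1487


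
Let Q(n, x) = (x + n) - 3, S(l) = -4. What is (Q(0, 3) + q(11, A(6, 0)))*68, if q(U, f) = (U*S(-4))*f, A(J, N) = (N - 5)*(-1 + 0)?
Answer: -14960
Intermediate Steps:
Q(n, x) = -3 + n + x (Q(n, x) = (n + x) - 3 = -3 + n + x)
A(J, N) = 5 - N (A(J, N) = (-5 + N)*(-1) = 5 - N)
q(U, f) = -4*U*f (q(U, f) = (U*(-4))*f = (-4*U)*f = -4*U*f)
(Q(0, 3) + q(11, A(6, 0)))*68 = ((-3 + 0 + 3) - 4*11*(5 - 1*0))*68 = (0 - 4*11*(5 + 0))*68 = (0 - 4*11*5)*68 = (0 - 220)*68 = -220*68 = -14960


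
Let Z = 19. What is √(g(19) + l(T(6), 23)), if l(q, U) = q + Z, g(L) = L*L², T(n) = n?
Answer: 2*√1721 ≈ 82.970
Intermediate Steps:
g(L) = L³
l(q, U) = 19 + q (l(q, U) = q + 19 = 19 + q)
√(g(19) + l(T(6), 23)) = √(19³ + (19 + 6)) = √(6859 + 25) = √6884 = 2*√1721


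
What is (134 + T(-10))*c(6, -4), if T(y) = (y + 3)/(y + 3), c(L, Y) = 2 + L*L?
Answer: 5130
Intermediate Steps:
c(L, Y) = 2 + L²
T(y) = 1 (T(y) = (3 + y)/(3 + y) = 1)
(134 + T(-10))*c(6, -4) = (134 + 1)*(2 + 6²) = 135*(2 + 36) = 135*38 = 5130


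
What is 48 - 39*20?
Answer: -732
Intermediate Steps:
48 - 39*20 = 48 - 780 = -732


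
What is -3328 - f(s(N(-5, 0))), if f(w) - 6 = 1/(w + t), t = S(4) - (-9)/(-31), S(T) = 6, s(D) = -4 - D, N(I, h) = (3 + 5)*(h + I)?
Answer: -4310893/1293 ≈ -3334.0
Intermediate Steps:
N(I, h) = 8*I + 8*h (N(I, h) = 8*(I + h) = 8*I + 8*h)
t = 177/31 (t = 6 - (-9)/(-31) = 6 - (-9)*(-1)/31 = 6 - 1*9/31 = 6 - 9/31 = 177/31 ≈ 5.7097)
f(w) = 6 + 1/(177/31 + w) (f(w) = 6 + 1/(w + 177/31) = 6 + 1/(177/31 + w))
-3328 - f(s(N(-5, 0))) = -3328 - (1093 + 186*(-4 - (8*(-5) + 8*0)))/(177 + 31*(-4 - (8*(-5) + 8*0))) = -3328 - (1093 + 186*(-4 - (-40 + 0)))/(177 + 31*(-4 - (-40 + 0))) = -3328 - (1093 + 186*(-4 - 1*(-40)))/(177 + 31*(-4 - 1*(-40))) = -3328 - (1093 + 186*(-4 + 40))/(177 + 31*(-4 + 40)) = -3328 - (1093 + 186*36)/(177 + 31*36) = -3328 - (1093 + 6696)/(177 + 1116) = -3328 - 7789/1293 = -4310893/1293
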